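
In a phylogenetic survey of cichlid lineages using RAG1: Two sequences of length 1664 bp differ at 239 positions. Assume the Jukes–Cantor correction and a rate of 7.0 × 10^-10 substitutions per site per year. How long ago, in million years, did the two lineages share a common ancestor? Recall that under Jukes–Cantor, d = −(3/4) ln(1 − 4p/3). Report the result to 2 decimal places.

113.88

p = 239/1664 ≈ 0.14363.
d = −(3/4) ln(1 − 4p/3) = −0.75 ln(1 − 0.191507) = −0.75 ln(0.808493)
  = −0.75 × (-0.212583) = 0.159437 substitutions/site.
Under a molecular clock d = 2μt, so t = d/(2μ) = 0.159437 / (2 × 7.0 × 10^-10) = 113.88 million years.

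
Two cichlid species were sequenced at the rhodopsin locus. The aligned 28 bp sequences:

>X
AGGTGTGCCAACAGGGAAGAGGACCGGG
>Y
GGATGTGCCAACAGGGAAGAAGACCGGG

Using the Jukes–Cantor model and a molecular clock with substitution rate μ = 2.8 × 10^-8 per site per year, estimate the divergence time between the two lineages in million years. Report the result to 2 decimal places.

2.06

The sequences differ at 3 of 28 sites (1, 3, 21), so p = 3/28 ≈ 0.107143.
d = −(3/4) ln(1 − 4p/3) = −0.75 ln(1 − 0.142857) = −0.75 ln(0.857143)
  = −0.75 × (-0.154151) = 0.115613 substitutions/site.
Under a molecular clock d = 2μt, so t = d/(2μ) = 0.115613 / (2 × 2.8 × 10^-8) = 2.06 million years.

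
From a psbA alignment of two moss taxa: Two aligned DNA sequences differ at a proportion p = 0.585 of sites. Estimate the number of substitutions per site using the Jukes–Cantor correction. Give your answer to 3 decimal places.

1.136

d = −(3/4) ln(1 − 4p/3) = −0.75 ln(1 − 0.78) = −0.75 ln(0.22)
  = −0.75 × (-1.514128) = 1.135596 substitutions/site.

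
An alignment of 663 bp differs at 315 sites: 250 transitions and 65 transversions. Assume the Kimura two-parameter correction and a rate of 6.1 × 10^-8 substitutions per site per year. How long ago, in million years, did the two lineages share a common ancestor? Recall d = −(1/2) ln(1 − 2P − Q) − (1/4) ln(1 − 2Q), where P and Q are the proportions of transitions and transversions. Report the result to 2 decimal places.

8.28

P = 250/663 ≈ 0.377074 and Q = 65/663 ≈ 0.098039.
Under the Kimura two-parameter model, d = −½ ln(1 − 2P − Q) − ¼ ln(1 − 2Q).
1 − 2P − Q = 0.147813, giving −½ ln(0.147813) = 0.955904.
1 − 2Q = 0.803922, giving −¼ ln(0.803922) = 0.054563.
d = 0.955904 + 0.054563 = 1.010467.
Under a molecular clock d = 2μt, so t = d/(2μ) = 1.010467 / (2 × 6.1 × 10^-8) = 8.28 million years.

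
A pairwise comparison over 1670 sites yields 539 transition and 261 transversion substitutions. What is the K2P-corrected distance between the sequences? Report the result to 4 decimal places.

P = 539/1670 ≈ 0.322754 and Q = 261/1670 ≈ 0.156287.
Under the Kimura two-parameter model, d = −½ ln(1 − 2P − Q) − ¼ ln(1 − 2Q).
1 − 2P − Q = 0.198205, giving −½ ln(0.198205) = 0.809227.
1 − 2Q = 0.687426, giving −¼ ln(0.687426) = 0.093700.
d = 0.809227 + 0.093700 = 0.902927.

0.9029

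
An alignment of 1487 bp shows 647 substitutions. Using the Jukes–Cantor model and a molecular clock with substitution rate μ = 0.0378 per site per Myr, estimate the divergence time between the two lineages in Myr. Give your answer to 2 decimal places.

8.61

p = 647/1487 ≈ 0.435104.
d = −(3/4) ln(1 − 4p/3) = −0.75 ln(1 − 0.580139) = −0.75 ln(0.419861)
  = −0.75 × (-0.867832) = 0.650874 substitutions/site.
Under a molecular clock d = 2μt, so t = d/(2μ) = 0.650874 / (2 × 0.0378) = 8.61 Myr.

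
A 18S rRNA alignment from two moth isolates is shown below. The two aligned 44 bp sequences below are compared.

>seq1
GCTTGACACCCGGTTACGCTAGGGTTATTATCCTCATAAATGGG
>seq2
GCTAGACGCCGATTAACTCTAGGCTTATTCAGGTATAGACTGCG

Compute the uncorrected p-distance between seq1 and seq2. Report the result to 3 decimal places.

0.409

The sequences differ at 18 of 44 positions.
p = 18/44 = 0.409090… ≈ 0.409 (to 3 d.p.).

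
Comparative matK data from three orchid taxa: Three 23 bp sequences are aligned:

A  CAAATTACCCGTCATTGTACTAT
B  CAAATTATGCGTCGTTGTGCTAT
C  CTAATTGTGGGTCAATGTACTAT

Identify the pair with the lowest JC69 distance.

A and B

A–B: 4/23 differ, p = 0.174, d = 0.198.
A–C: 6/23 differ, p = 0.261, d = 0.321.
B–C: 6/23 differ, p = 0.261, d = 0.321.
The smallest distance is between A and B.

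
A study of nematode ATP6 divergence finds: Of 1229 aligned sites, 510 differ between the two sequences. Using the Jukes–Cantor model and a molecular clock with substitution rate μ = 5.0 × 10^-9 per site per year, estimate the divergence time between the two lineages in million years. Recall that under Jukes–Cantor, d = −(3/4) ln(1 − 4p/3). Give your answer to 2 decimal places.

60.44

p = 510/1229 ≈ 0.414972.
d = −(3/4) ln(1 − 4p/3) = −0.75 ln(1 − 0.553296) = −0.75 ln(0.446704)
  = −0.75 × (-0.805859) = 0.604394 substitutions/site.
Under a molecular clock d = 2μt, so t = d/(2μ) = 0.604394 / (2 × 5.0 × 10^-9) = 60.44 million years.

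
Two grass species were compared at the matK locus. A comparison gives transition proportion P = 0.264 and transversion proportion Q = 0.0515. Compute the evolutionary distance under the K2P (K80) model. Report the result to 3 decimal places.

Under the Kimura two-parameter model, d = −½ ln(1 − 2P − Q) − ¼ ln(1 − 2Q).
1 − 2P − Q = 0.4205, giving −½ ln(0.4205) = 0.433155.
1 − 2Q = 0.897, giving −¼ ln(0.897) = 0.027175.
d = 0.433155 + 0.027175 = 0.460330.

0.460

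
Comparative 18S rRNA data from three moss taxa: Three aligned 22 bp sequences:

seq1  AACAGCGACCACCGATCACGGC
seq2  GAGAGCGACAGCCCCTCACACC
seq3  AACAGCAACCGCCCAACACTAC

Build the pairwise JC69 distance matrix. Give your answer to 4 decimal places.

seq1–seq2: 8/22 sites differ → p ≈ 0.363636, d = −0.75 ln(1 − 0.484848) = 0.497470 ≈ 0.4975.
seq1–seq3: 6/22 sites differ → p ≈ 0.272727, d = −0.75 ln(1 − 0.363636) = 0.338988 ≈ 0.3390.
seq2–seq3: 8/22 sites differ → p ≈ 0.363636, d = −0.75 ln(1 − 0.484848) = 0.497470 ≈ 0.4975.

d(seq1,seq2) = 0.4975, d(seq1,seq3) = 0.3390, d(seq2,seq3) = 0.4975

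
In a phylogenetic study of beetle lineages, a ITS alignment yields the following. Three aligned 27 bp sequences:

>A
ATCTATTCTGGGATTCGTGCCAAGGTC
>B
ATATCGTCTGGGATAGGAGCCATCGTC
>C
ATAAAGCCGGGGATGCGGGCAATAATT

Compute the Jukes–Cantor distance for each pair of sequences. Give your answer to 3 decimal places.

A–B: 8/27 sites differ → p ≈ 0.296296, d = −0.75 ln(1 − 0.395061) = 0.376971 ≈ 0.377.
A–C: 12/27 sites differ → p ≈ 0.444444, d = −0.75 ln(1 − 0.592592) = 0.673455 ≈ 0.673.
B–C: 11/27 sites differ → p ≈ 0.407407, d = −0.75 ln(1 − 0.543209) = 0.587647 ≈ 0.588.

d(A,B) = 0.377, d(A,C) = 0.673, d(B,C) = 0.588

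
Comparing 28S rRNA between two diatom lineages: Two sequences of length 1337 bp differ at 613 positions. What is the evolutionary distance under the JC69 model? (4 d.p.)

0.7087

p = 613/1337 ≈ 0.458489.
d = −(3/4) ln(1 − 4p/3) = −0.75 ln(1 − 0.611319) = −0.75 ln(0.388681)
  = −0.75 × (-0.944996) = 0.708747 substitutions/site.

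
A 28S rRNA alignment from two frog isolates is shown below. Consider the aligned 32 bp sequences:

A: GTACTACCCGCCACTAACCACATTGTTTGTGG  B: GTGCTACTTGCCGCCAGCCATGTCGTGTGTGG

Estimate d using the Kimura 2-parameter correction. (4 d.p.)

0.4665

Of 32 sites, 9 differences are transitions and 1 are transversions, so P = 9/32 = 0.28125 and Q = 1/32 = 0.03125.
Under the Kimura two-parameter model, d = −½ ln(1 − 2P − Q) − ¼ ln(1 − 2Q).
1 − 2P − Q = 0.40625, giving −½ ln(0.40625) = 0.450393.
1 − 2Q = 0.9375, giving −¼ ln(0.9375) = 0.016135.
d = 0.450393 + 0.016135 = 0.466528.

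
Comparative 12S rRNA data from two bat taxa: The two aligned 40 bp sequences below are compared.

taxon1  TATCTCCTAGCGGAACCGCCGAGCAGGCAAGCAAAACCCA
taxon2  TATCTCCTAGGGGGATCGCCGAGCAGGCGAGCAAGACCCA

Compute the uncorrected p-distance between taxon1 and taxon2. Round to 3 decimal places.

0.125

The sequences differ at 5 of 40 positions (sites 11, 14, 16, 29, 35).
p = 5/40 = 0.125.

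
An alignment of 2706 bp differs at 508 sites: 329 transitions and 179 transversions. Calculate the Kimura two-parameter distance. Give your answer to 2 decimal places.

P = 329/2706 ≈ 0.121582 and Q = 179/2706 ≈ 0.066149.
Under the Kimura two-parameter model, d = −½ ln(1 − 2P − Q) − ¼ ln(1 − 2Q).
1 − 2P − Q = 0.690687, giving −½ ln(0.690687) = 0.185034.
1 − 2Q = 0.867702, giving −¼ ln(0.867702) = 0.035477.
d = 0.185034 + 0.035477 = 0.220511.

0.22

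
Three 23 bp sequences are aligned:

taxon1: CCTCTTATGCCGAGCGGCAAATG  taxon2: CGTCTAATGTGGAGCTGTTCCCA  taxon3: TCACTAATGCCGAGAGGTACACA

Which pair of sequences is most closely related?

taxon1–taxon2: 11/23 differ, p = 0.478, d = 0.761.
taxon1–taxon3: 8/23 differ, p = 0.348, d = 0.467.
taxon2–taxon3: 9/23 differ, p = 0.391, d = 0.553.
The smallest distance is between taxon1 and taxon3.

taxon1 and taxon3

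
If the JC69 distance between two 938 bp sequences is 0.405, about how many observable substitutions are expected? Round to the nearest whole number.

294

Invert JC69: p = (3/4)(1 − e^(−4d/3)) = 0.75 × (1 − e^(-0.54)) = 0.75 × (1 − 0.582748) = 0.312939.
Expected differing sites = pL ≈ 0.312939 × 938 = 293.536782 ≈ 294.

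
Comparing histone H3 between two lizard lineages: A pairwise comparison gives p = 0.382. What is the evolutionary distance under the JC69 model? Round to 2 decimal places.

0.53

d = −(3/4) ln(1 − 4p/3) = −0.75 ln(1 − 0.509333) = −0.75 ln(0.490667)
  = −0.75 × (-0.711990) = 0.533993 substitutions/site.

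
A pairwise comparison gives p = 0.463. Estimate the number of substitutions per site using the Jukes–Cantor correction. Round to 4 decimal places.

d = −(3/4) ln(1 − 4p/3) = −0.75 ln(1 − 0.617333) = −0.75 ln(0.382667)
  = −0.75 × (-0.960590) = 0.720443 substitutions/site.

0.7204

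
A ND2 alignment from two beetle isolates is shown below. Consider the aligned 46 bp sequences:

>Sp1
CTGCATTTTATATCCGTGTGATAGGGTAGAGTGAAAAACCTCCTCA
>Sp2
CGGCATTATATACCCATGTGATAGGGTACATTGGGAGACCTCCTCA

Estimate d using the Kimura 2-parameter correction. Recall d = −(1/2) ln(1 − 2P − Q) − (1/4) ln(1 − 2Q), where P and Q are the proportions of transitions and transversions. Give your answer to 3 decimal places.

0.229

Of 46 sites, 5 differences are transitions and 4 are transversions, so P = 5/46 ≈ 0.108696 and Q = 4/46 ≈ 0.086957.
Under the Kimura two-parameter model, d = −½ ln(1 − 2P − Q) − ¼ ln(1 − 2Q).
1 − 2P − Q = 0.695651, giving −½ ln(0.695651) = 0.181454.
1 − 2Q = 0.826086, giving −¼ ln(0.826086) = 0.047764.
d = 0.181454 + 0.047764 = 0.229218.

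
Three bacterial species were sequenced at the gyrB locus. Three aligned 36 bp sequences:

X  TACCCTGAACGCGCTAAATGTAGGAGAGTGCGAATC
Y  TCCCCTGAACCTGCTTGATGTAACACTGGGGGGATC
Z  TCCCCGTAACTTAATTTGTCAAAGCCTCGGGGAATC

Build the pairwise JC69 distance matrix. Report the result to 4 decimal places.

X–Y: 12/36 sites differ → p ≈ 0.333333, d = −0.75 ln(1 − 0.444444) = 0.440839 ≈ 0.4408.
X–Z: 19/36 sites differ → p ≈ 0.527778, d = −0.75 ln(1 − 0.703704) = 0.912297 ≈ 0.9123.
Y–Z: 13/36 sites differ → p ≈ 0.361111, d = −0.75 ln(1 − 0.481481) = 0.492584 ≈ 0.4926.

d(X,Y) = 0.4408, d(X,Z) = 0.9123, d(Y,Z) = 0.4926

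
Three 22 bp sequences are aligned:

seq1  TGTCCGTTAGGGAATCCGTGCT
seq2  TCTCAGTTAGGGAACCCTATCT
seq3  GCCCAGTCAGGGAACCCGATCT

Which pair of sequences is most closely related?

seq1–seq2: 6/22 differ, p = 0.273, d = 0.339.
seq1–seq3: 8/22 differ, p = 0.364, d = 0.497.
seq2–seq3: 4/22 differ, p = 0.182, d = 0.208.
The smallest distance is between seq2 and seq3.

seq2 and seq3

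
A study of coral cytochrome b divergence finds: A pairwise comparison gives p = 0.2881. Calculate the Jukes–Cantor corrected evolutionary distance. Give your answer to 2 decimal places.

d = −(3/4) ln(1 − 4p/3) = −0.75 ln(1 − 0.384133) = −0.75 ln(0.615867)
  = −0.75 × (-0.484724) = 0.363543 substitutions/site.

0.36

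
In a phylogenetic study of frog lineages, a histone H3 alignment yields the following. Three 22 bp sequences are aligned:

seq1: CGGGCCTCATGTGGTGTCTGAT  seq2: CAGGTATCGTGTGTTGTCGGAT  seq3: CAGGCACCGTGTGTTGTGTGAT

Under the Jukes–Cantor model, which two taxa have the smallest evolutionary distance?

seq2 and seq3

seq1–seq2: 6/22 differ, p = 0.273, d = 0.339.
seq1–seq3: 6/22 differ, p = 0.273, d = 0.339.
seq2–seq3: 4/22 differ, p = 0.182, d = 0.208.
The smallest distance is between seq2 and seq3.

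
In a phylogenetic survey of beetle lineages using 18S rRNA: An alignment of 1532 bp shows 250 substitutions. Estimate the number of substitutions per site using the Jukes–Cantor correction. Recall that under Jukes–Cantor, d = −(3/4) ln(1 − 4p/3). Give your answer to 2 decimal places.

0.18

p = 250/1532 ≈ 0.163185.
d = −(3/4) ln(1 − 4p/3) = −0.75 ln(1 − 0.21758) = −0.75 ln(0.78242)
  = −0.75 × (-0.245364) = 0.184023 substitutions/site.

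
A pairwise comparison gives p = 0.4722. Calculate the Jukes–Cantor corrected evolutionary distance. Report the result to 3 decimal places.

d = −(3/4) ln(1 − 4p/3) = −0.75 ln(1 − 0.6296) = −0.75 ln(0.3704)
  = −0.75 × (-0.993172) = 0.744879 substitutions/site.

0.745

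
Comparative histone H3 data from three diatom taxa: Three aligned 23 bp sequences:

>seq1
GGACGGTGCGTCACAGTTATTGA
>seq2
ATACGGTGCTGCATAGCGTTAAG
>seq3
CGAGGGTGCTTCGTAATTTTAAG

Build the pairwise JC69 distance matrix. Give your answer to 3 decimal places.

d(seq1,seq2) = 0.761, d(seq1,seq3) = 0.650, d(seq2,seq3) = 0.467

seq1–seq2: 11/23 sites differ → p ≈ 0.478261, d = −0.75 ln(1 − 0.637681) = 0.761423 ≈ 0.761.
seq1–seq3: 10/23 sites differ → p ≈ 0.434783, d = −0.75 ln(1 − 0.579711) = 0.650110 ≈ 0.650.
seq2–seq3: 8/23 sites differ → p ≈ 0.347826, d = −0.75 ln(1 − 0.463768) = 0.467391 ≈ 0.467.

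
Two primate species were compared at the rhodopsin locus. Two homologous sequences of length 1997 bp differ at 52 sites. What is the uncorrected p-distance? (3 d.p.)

0.026

p = 52/1997 = 0.026039… ≈ 0.026 (to 3 d.p.).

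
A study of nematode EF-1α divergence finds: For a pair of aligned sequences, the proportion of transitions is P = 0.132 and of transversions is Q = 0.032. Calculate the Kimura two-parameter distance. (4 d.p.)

Under the Kimura two-parameter model, d = −½ ln(1 − 2P − Q) − ¼ ln(1 − 2Q).
1 − 2P − Q = 0.704, giving −½ ln(0.704) = 0.175488.
1 − 2Q = 0.936, giving −¼ ln(0.936) = 0.016535.
d = 0.175488 + 0.016535 = 0.192023.

0.1920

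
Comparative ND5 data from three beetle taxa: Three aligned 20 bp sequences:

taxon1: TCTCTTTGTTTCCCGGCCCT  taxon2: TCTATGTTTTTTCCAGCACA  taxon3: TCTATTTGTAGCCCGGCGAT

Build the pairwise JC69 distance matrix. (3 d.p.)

taxon1–taxon2: 7/20 sites differ → p = 0.35, d = −0.75 ln(1 − 0.466667) = 0.471457 ≈ 0.471.
taxon1–taxon3: 5/20 sites differ → p = 0.25, d = −0.75 ln(1 − 0.333333) = 0.304098 ≈ 0.304.
taxon2–taxon3: 9/20 sites differ → p = 0.45, d = −0.75 ln(1 − 0.6) = 0.687218 ≈ 0.687.

d(taxon1,taxon2) = 0.471, d(taxon1,taxon3) = 0.304, d(taxon2,taxon3) = 0.687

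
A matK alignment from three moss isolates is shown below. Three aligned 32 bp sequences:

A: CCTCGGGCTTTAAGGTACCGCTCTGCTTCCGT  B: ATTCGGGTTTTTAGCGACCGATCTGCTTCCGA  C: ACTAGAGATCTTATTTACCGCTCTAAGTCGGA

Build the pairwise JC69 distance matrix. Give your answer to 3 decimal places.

d(A,B) = 0.304, d(A,C) = 0.585, d(B,C) = 0.585

A–B: 8/32 sites differ → p = 0.25, d = −0.75 ln(1 − 0.333333) = 0.304098 ≈ 0.304.
A–C: 13/32 sites differ → p = 0.40625, d = −0.75 ln(1 − 0.541667) = 0.585119 ≈ 0.585.
B–C: 13/32 sites differ → p = 0.40625, d = −0.75 ln(1 − 0.541667) = 0.585119 ≈ 0.585.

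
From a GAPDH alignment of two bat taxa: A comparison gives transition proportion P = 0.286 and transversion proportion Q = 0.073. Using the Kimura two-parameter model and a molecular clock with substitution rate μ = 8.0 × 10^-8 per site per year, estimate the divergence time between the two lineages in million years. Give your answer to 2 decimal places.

3.48

Under the Kimura two-parameter model, d = −½ ln(1 − 2P − Q) − ¼ ln(1 − 2Q).
1 − 2P − Q = 0.355, giving −½ ln(0.355) = 0.517819.
1 − 2Q = 0.854, giving −¼ ln(0.854) = 0.039456.
d = 0.517819 + 0.039456 = 0.557275.
Under a molecular clock d = 2μt, so t = d/(2μ) = 0.557275 / (2 × 8.0 × 10^-8) = 3.48 million years.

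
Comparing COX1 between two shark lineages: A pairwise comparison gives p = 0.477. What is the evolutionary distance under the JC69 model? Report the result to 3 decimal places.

d = −(3/4) ln(1 − 4p/3) = −0.75 ln(1 − 0.636) = −0.75 ln(0.364)
  = −0.75 × (-1.010601) = 0.757951 substitutions/site.

0.758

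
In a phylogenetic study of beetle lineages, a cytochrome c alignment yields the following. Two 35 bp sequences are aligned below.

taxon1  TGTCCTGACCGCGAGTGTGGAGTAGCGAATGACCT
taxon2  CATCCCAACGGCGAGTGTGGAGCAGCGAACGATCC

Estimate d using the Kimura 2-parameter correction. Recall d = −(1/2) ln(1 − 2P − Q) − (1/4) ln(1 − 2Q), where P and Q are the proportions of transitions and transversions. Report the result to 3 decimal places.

Of 35 sites, 8 differences are transitions and 1 are transversions, so P = 8/35 ≈ 0.228571 and Q = 1/35 ≈ 0.028571.
Under the Kimura two-parameter model, d = −½ ln(1 − 2P − Q) − ¼ ln(1 − 2Q).
1 − 2P − Q = 0.514287, giving −½ ln(0.514287) = 0.332487.
1 − 2Q = 0.942858, giving −¼ ln(0.942858) = 0.014710.
d = 0.332487 + 0.014710 = 0.347197.

0.347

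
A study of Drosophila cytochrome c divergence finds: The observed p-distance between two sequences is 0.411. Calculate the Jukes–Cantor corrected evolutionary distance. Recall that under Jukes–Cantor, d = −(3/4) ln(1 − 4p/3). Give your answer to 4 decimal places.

0.5956

d = −(3/4) ln(1 − 4p/3) = −0.75 ln(1 − 0.548) = −0.75 ln(0.452)
  = −0.75 × (-0.794073) = 0.595555 substitutions/site.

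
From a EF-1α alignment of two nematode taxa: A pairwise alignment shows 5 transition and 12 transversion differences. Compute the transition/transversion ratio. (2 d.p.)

R = 5/12 = 0.416666… ≈ 0.42 (to 2 d.p.).

0.42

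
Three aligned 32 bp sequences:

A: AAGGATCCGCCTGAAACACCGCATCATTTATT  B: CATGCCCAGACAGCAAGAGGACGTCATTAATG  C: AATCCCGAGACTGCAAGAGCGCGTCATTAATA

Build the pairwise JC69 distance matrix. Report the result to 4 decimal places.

d(A,B) = 0.7356, d(A,C) = 0.5851, d(B,C) = 0.2586

A–B: 15/32 sites differ → p = 0.46875, d = −0.75 ln(1 − 0.625) = 0.735622 ≈ 0.7356.
A–C: 13/32 sites differ → p = 0.40625, d = −0.75 ln(1 − 0.541667) = 0.585119 ≈ 0.5851.
B–C: 7/32 sites differ → p = 0.21875, d = −0.75 ln(1 − 0.291667) = 0.258631 ≈ 0.2586.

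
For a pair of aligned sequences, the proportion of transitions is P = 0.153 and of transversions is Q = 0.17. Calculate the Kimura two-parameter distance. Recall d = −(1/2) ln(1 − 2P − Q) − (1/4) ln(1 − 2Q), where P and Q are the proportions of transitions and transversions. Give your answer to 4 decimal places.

Under the Kimura two-parameter model, d = −½ ln(1 − 2P − Q) − ¼ ln(1 − 2Q).
1 − 2P − Q = 0.524, giving −½ ln(0.524) = 0.323132.
1 − 2Q = 0.66, giving −¼ ln(0.66) = 0.103879.
d = 0.323132 + 0.103879 = 0.427011.

0.4270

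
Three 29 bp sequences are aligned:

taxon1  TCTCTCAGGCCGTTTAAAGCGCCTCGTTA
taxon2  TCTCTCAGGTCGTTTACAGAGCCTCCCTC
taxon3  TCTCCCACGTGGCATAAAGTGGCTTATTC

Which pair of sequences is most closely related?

taxon1 and taxon2

taxon1–taxon2: 6/29 differ, p = 0.207, d = 0.242.
taxon1–taxon3: 11/29 differ, p = 0.379, d = 0.529.
taxon2–taxon3: 11/29 differ, p = 0.379, d = 0.529.
The smallest distance is between taxon1 and taxon2.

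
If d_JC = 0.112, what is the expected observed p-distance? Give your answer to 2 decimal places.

0.10

p = (3/4)(1 − e^(−4d/3)) = 0.75 × (1 − e^(-0.149333)) = 0.75 × (1 − 0.861282) = 0.104039.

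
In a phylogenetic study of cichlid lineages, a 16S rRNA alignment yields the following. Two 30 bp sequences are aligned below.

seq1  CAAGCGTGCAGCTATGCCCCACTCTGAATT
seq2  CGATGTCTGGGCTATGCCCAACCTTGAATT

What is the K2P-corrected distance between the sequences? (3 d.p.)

0.509

Of 30 sites, 5 differences are transitions and 6 are transversions, so P = 5/30 ≈ 0.166667 and Q = 6/30 = 0.2.
Under the Kimura two-parameter model, d = −½ ln(1 − 2P − Q) − ¼ ln(1 − 2Q).
1 − 2P − Q = 0.466666, giving −½ ln(0.466666) = 0.381071.
1 − 2Q = 0.6, giving −¼ ln(0.6) = 0.127706.
d = 0.381071 + 0.127706 = 0.508777.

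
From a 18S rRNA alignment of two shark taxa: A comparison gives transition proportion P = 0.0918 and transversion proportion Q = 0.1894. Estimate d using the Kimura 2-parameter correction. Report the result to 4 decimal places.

0.3524

Under the Kimura two-parameter model, d = −½ ln(1 − 2P − Q) − ¼ ln(1 − 2Q).
1 − 2P − Q = 0.627, giving −½ ln(0.627) = 0.233404.
1 − 2Q = 0.6212, giving −¼ ln(0.6212) = 0.119026.
d = 0.233404 + 0.119026 = 0.352430.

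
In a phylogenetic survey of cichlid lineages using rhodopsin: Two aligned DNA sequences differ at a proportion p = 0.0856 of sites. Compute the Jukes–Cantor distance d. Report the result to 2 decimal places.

d = −(3/4) ln(1 − 4p/3) = −0.75 ln(1 − 0.114133) = −0.75 ln(0.885867)
  = −0.75 × (-0.121188) = 0.090891 substitutions/site.

0.09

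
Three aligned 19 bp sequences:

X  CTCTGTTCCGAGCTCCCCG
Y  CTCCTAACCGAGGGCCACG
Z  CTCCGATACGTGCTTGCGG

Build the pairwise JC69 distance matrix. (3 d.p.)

d(X,Y) = 0.507, d(X,Z) = 0.507, d(Y,Z) = 0.907

X–Y: 7/19 sites differ → p ≈ 0.368421, d = −0.75 ln(1 − 0.491228) = 0.506816 ≈ 0.507.
X–Z: 7/19 sites differ → p ≈ 0.368421, d = −0.75 ln(1 − 0.491228) = 0.506816 ≈ 0.507.
Y–Z: 10/19 sites differ → p ≈ 0.526316, d = −0.75 ln(1 − 0.701755) = 0.907380 ≈ 0.907.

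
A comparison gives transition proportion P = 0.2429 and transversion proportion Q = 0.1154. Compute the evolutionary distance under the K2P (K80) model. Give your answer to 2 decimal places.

0.53

Under the Kimura two-parameter model, d = −½ ln(1 − 2P − Q) − ¼ ln(1 − 2Q).
1 − 2P − Q = 0.3988, giving −½ ln(0.3988) = 0.459648.
1 − 2Q = 0.7692, giving −¼ ln(0.7692) = 0.065601.
d = 0.459648 + 0.065601 = 0.525249.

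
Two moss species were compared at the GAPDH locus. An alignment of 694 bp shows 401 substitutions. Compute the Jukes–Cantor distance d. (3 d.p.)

p = 401/694 ≈ 0.57781.
d = −(3/4) ln(1 − 4p/3) = −0.75 ln(1 − 0.770413) = −0.75 ln(0.229587)
  = −0.75 × (-1.471473) = 1.103605 substitutions/site.

1.104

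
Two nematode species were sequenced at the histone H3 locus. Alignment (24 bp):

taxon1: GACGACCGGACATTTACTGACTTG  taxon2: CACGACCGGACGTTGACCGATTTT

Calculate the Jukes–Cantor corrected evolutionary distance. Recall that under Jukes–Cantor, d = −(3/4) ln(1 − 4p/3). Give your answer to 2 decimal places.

0.30

The sequences differ at 6 of 24 sites (1, 12, 15, 18, 21, 24), so p = 6/24 = 0.25.
d = −(3/4) ln(1 − 4p/3) = −0.75 ln(1 − 0.333333) = −0.75 ln(0.666667)
  = −0.75 × (-0.405465) = 0.304099 substitutions/site.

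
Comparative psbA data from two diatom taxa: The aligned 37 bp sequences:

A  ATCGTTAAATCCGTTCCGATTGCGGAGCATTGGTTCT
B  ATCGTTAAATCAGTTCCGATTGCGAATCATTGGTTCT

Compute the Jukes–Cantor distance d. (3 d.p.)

The sequences differ at 3 of 37 sites (12, 25, 27), so p = 3/37 ≈ 0.081081.
d = −(3/4) ln(1 − 4p/3) = −0.75 ln(1 − 0.108108) = −0.75 ln(0.891892)
  = −0.75 × (-0.114410) = 0.085808 substitutions/site.

0.086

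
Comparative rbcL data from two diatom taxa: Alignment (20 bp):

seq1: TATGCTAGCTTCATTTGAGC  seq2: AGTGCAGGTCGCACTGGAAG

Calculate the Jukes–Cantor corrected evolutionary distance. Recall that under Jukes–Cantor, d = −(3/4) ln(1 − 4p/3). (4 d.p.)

0.9913

The sequences differ at 11 of 20 sites, so p = 11/20 = 0.55.
d = −(3/4) ln(1 − 4p/3) = −0.75 ln(1 − 0.733333) = −0.75 ln(0.266667)
  = −0.75 × (-1.321755) = 0.991316 substitutions/site.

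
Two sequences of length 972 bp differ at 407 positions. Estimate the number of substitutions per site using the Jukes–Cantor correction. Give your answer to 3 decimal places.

p = 407/972 ≈ 0.418724.
d = −(3/4) ln(1 − 4p/3) = −0.75 ln(1 − 0.558299) = −0.75 ln(0.441701)
  = −0.75 × (-0.817122) = 0.612842 substitutions/site.

0.613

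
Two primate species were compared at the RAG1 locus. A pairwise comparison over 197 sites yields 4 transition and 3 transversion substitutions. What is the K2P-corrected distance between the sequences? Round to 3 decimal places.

0.036

P = 4/197 ≈ 0.020305 and Q = 3/197 ≈ 0.015228.
Under the Kimura two-parameter model, d = −½ ln(1 − 2P − Q) − ¼ ln(1 − 2Q).
1 − 2P − Q = 0.944162, giving −½ ln(0.944162) = 0.028729.
1 − 2Q = 0.969544, giving −¼ ln(0.969544) = 0.007732.
d = 0.028729 + 0.007732 = 0.036461.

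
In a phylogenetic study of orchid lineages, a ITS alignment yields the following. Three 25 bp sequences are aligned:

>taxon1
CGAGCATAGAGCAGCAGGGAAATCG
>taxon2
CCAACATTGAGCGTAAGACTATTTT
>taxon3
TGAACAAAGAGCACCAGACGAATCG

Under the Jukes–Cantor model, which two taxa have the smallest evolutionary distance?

taxon1 and taxon3

taxon1–taxon2: 12/25 differ, p = 0.480, d = 0.766.
taxon1–taxon3: 7/25 differ, p = 0.280, d = 0.351.
taxon2–taxon3: 11/25 differ, p = 0.440, d = 0.663.
The smallest distance is between taxon1 and taxon3.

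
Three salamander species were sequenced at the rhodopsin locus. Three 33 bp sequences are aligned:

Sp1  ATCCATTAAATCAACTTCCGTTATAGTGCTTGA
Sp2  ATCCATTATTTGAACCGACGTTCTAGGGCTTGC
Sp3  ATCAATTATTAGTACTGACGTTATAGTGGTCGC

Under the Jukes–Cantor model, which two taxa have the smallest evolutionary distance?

Sp1–Sp2: 9/33 differ, p = 0.273, d = 0.339.
Sp1–Sp3: 11/33 differ, p = 0.333, d = 0.441.
Sp2–Sp3: 8/33 differ, p = 0.242, d = 0.293.
The smallest distance is between Sp2 and Sp3.

Sp2 and Sp3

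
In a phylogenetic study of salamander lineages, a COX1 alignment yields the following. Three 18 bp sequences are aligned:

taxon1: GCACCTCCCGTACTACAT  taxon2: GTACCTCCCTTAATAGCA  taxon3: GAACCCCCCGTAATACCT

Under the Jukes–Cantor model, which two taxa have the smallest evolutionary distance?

taxon1–taxon2: 6/18 differ, p = 0.333, d = 0.441.
taxon1–taxon3: 4/18 differ, p = 0.222, d = 0.264.
taxon2–taxon3: 5/18 differ, p = 0.278, d = 0.347.
The smallest distance is between taxon1 and taxon3.

taxon1 and taxon3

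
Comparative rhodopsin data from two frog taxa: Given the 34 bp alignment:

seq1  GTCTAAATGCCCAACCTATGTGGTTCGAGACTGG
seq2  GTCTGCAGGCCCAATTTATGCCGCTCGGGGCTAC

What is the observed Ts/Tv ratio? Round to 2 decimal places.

2.00

Transitions are A↔G and C↔T; transversions are all other mismatches.
Transitions: 8. Transversions: 4.
R = 8/4 = 2.00.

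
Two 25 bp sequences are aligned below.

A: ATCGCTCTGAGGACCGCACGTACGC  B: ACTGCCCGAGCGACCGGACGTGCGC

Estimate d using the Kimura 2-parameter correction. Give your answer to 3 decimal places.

Of 25 sites, 6 differences are transitions and 3 are transversions, so P = 6/25 = 0.24 and Q = 3/25 = 0.12.
Under the Kimura two-parameter model, d = −½ ln(1 − 2P − Q) − ¼ ln(1 − 2Q).
1 − 2P − Q = 0.4, giving −½ ln(0.4) = 0.458145.
1 − 2Q = 0.76, giving −¼ ln(0.76) = 0.068609.
d = 0.458145 + 0.068609 = 0.526754.

0.527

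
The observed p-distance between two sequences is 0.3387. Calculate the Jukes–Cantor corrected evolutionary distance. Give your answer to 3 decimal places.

0.451

d = −(3/4) ln(1 − 4p/3) = −0.75 ln(1 − 0.4516) = −0.75 ln(0.5484)
  = −0.75 × (-0.600750) = 0.450563 substitutions/site.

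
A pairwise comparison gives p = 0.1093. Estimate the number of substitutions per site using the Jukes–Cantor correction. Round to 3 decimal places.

d = −(3/4) ln(1 − 4p/3) = −0.75 ln(1 − 0.145733) = −0.75 ln(0.854267)
  = −0.75 × (-0.157511) = 0.118133 substitutions/site.

0.118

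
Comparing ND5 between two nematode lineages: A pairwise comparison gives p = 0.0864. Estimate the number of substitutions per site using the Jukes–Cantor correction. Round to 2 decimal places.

d = −(3/4) ln(1 − 4p/3) = −0.75 ln(1 − 0.1152) = −0.75 ln(0.8848)
  = −0.75 × (-0.122394) = 0.091796 substitutions/site.

0.09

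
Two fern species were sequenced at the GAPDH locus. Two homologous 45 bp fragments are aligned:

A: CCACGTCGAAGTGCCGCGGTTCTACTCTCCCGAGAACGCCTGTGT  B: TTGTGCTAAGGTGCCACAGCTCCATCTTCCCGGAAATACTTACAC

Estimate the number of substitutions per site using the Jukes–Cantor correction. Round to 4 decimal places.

The sequences differ at 24 of 45 sites, so p = 24/45 ≈ 0.533333.
d = −(3/4) ln(1 − 4p/3) = −0.75 ln(1 − 0.711111) = −0.75 ln(0.288889)
  = −0.75 × (-1.241713) = 0.931285 substitutions/site.

0.9313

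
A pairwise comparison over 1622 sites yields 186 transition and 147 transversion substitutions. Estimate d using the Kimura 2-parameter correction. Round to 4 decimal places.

P = 186/1622 ≈ 0.114673 and Q = 147/1622 ≈ 0.090629.
Under the Kimura two-parameter model, d = −½ ln(1 − 2P − Q) − ¼ ln(1 − 2Q).
1 − 2P − Q = 0.680025, giving −½ ln(0.680025) = 0.192813.
1 − 2Q = 0.818742, giving −¼ ln(0.818742) = 0.049997.
d = 0.192813 + 0.049997 = 0.242810.

0.2428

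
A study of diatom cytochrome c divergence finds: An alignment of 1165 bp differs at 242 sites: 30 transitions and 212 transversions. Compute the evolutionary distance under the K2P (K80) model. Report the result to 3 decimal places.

P = 30/1165 ≈ 0.025751 and Q = 212/1165 ≈ 0.181974.
Under the Kimura two-parameter model, d = −½ ln(1 − 2P − Q) − ¼ ln(1 − 2Q).
1 − 2P − Q = 0.766524, giving −½ ln(0.766524) = 0.132945.
1 − 2Q = 0.636052, giving −¼ ln(0.636052) = 0.113119.
d = 0.132945 + 0.113119 = 0.246064.

0.246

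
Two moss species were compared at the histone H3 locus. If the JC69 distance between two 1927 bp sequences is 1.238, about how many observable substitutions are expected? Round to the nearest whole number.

1168

Invert JC69: p = (3/4)(1 − e^(−4d/3)) = 0.75 × (1 − e^(-1.650667)) = 0.75 × (1 − 0.191922) = 0.606059.
Expected differing sites = pL ≈ 0.606059 × 1927 = 1167.875693 ≈ 1168.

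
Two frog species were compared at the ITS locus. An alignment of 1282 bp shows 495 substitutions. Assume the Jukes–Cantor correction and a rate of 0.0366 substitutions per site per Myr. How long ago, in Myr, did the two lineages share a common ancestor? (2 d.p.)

p = 495/1282 ≈ 0.386115.
d = −(3/4) ln(1 − 4p/3) = −0.75 ln(1 − 0.51482) = −0.75 ln(0.48518)
  = −0.75 × (-0.723235) = 0.542426 substitutions/site.
Under a molecular clock d = 2μt, so t = d/(2μ) = 0.542426 / (2 × 0.0366) = 7.41 Myr.

7.41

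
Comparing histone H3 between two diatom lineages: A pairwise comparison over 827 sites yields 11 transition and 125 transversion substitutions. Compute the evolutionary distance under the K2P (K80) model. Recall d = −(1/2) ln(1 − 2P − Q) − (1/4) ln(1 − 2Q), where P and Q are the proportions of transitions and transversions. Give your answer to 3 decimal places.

0.188

P = 11/827 ≈ 0.013301 and Q = 125/827 ≈ 0.151149.
Under the Kimura two-parameter model, d = −½ ln(1 − 2P − Q) − ¼ ln(1 − 2Q).
1 − 2P − Q = 0.822249, giving −½ ln(0.822249) = 0.097856.
1 − 2Q = 0.697702, giving −¼ ln(0.697702) = 0.089991.
d = 0.097856 + 0.089991 = 0.187847.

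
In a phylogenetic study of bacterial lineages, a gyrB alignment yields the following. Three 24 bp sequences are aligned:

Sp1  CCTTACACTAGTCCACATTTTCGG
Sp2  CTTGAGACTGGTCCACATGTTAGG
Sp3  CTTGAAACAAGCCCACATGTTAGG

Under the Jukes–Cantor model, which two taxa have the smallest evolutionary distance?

Sp2 and Sp3

Sp1–Sp2: 6/24 differ, p = 0.250, d = 0.304.
Sp1–Sp3: 7/24 differ, p = 0.292, d = 0.369.
Sp2–Sp3: 4/24 differ, p = 0.167, d = 0.188.
The smallest distance is between Sp2 and Sp3.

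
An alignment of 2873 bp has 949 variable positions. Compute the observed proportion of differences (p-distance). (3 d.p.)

p = 949/2873 = 0.330316… ≈ 0.330 (to 3 d.p.).

0.330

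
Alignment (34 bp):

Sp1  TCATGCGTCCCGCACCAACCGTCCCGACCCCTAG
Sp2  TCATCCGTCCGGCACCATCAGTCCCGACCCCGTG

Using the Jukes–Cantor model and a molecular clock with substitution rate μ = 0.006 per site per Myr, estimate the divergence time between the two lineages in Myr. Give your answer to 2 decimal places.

16.77

The sequences differ at 6 of 34 sites (5, 11, 18, 20, 32, 33), so p = 6/34 ≈ 0.176471.
d = −(3/4) ln(1 − 4p/3) = −0.75 ln(1 − 0.235295) = −0.75 ln(0.764705)
  = −0.75 × (-0.268265) = 0.201199 substitutions/site.
Under a molecular clock d = 2μt, so t = d/(2μ) = 0.201199 / (2 × 0.006) = 16.77 Myr.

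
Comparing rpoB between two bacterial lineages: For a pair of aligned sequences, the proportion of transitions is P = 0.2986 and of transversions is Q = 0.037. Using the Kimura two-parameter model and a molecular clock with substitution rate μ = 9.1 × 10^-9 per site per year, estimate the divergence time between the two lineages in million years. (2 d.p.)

Under the Kimura two-parameter model, d = −½ ln(1 − 2P − Q) − ¼ ln(1 − 2Q).
1 − 2P − Q = 0.3658, giving −½ ln(0.3658) = 0.502834.
1 − 2Q = 0.926, giving −¼ ln(0.926) = 0.019220.
d = 0.502834 + 0.019220 = 0.522054.
Under a molecular clock d = 2μt, so t = d/(2μ) = 0.522054 / (2 × 9.1 × 10^-9) = 28.68 million years.

28.68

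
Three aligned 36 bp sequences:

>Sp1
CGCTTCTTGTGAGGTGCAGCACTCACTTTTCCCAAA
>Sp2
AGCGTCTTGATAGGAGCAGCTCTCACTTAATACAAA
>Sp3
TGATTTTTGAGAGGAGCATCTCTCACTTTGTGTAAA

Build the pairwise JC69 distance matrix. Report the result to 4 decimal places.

Sp1–Sp2: 10/36 sites differ → p ≈ 0.277778, d = −0.75 ln(1 − 0.370371) = 0.346968 ≈ 0.3470.
Sp1–Sp3: 11/36 sites differ → p ≈ 0.305556, d = −0.75 ln(1 − 0.407408) = 0.392437 ≈ 0.3924.
Sp2–Sp3: 10/36 sites differ → p ≈ 0.277778, d = −0.75 ln(1 − 0.370371) = 0.346968 ≈ 0.3470.

d(Sp1,Sp2) = 0.3470, d(Sp1,Sp3) = 0.3924, d(Sp2,Sp3) = 0.3470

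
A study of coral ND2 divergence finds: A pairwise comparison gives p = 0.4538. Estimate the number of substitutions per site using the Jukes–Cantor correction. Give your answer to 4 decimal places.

d = −(3/4) ln(1 − 4p/3) = −0.75 ln(1 − 0.605067) = −0.75 ln(0.394933)
  = −0.75 × (-0.929039) = 0.696779 substitutions/site.

0.6968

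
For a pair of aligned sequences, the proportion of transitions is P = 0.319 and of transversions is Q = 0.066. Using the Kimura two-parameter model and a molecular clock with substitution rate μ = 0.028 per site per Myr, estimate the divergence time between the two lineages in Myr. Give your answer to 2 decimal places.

Under the Kimura two-parameter model, d = −½ ln(1 − 2P − Q) − ¼ ln(1 − 2Q).
1 − 2P − Q = 0.296, giving −½ ln(0.296) = 0.608698.
1 − 2Q = 0.868, giving −¼ ln(0.868) = 0.035391.
d = 0.608698 + 0.035391 = 0.644089.
Under a molecular clock d = 2μt, so t = d/(2μ) = 0.644089 / (2 × 0.028) = 11.50 Myr.

11.50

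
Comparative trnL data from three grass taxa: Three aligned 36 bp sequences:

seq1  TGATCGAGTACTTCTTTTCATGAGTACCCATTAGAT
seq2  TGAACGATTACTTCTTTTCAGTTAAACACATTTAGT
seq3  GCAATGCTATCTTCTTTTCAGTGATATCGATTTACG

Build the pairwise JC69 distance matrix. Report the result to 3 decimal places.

seq1–seq2: 11/36 sites differ → p ≈ 0.305556, d = −0.75 ln(1 − 0.407408) = 0.392437 ≈ 0.392.
seq1–seq3: 18/36 sites differ → p = 0.5, d = −0.75 ln(1 − 0.666667) = 0.823960 ≈ 0.824.
seq2–seq3: 13/36 sites differ → p ≈ 0.361111, d = −0.75 ln(1 − 0.481481) = 0.492584 ≈ 0.493.

d(seq1,seq2) = 0.392, d(seq1,seq3) = 0.824, d(seq2,seq3) = 0.493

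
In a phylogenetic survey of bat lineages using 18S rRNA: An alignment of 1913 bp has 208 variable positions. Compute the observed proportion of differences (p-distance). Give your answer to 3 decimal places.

p = 208/1913 = 0.108729… ≈ 0.109 (to 3 d.p.).

0.109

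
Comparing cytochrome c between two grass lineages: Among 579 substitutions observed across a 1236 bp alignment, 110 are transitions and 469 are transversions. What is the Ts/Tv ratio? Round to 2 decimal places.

0.23

R = 110/469 = 0.234541… ≈ 0.23 (to 2 d.p.).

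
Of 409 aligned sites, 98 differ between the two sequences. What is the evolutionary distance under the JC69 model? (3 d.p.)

p = 98/409 ≈ 0.239609.
d = −(3/4) ln(1 − 4p/3) = −0.75 ln(1 − 0.319479) = −0.75 ln(0.680521)
  = −0.75 × (-0.384897) = 0.288673 substitutions/site.

0.289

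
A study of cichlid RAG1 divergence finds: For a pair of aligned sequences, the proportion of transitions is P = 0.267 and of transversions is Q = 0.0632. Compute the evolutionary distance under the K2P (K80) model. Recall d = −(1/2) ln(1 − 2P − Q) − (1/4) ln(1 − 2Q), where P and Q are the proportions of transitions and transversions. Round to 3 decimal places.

0.488

Under the Kimura two-parameter model, d = −½ ln(1 − 2P − Q) − ¼ ln(1 − 2Q).
1 − 2P − Q = 0.4028, giving −½ ln(0.4028) = 0.454658.
1 − 2Q = 0.8736, giving −¼ ln(0.8736) = 0.033783.
d = 0.454658 + 0.033783 = 0.488441.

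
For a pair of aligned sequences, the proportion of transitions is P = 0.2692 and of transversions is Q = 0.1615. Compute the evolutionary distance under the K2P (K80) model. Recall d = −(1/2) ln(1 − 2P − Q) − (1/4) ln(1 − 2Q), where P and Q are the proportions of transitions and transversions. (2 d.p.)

0.70

Under the Kimura two-parameter model, d = −½ ln(1 − 2P − Q) − ¼ ln(1 − 2Q).
1 − 2P − Q = 0.3001, giving −½ ln(0.3001) = 0.601820.
1 − 2Q = 0.677, giving −¼ ln(0.677) = 0.097521.
d = 0.601820 + 0.097521 = 0.699341.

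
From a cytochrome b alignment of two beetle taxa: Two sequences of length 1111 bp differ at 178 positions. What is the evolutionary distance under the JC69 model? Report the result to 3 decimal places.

p = 178/1111 ≈ 0.160216.
d = −(3/4) ln(1 − 4p/3) = −0.75 ln(1 − 0.213621) = −0.75 ln(0.786379)
  = −0.75 × (-0.240316) = 0.180237 substitutions/site.

0.180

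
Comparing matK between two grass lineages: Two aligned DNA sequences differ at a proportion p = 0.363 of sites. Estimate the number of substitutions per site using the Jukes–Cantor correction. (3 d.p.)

d = −(3/4) ln(1 − 4p/3) = −0.75 ln(1 − 0.484) = −0.75 ln(0.516)
  = −0.75 × (-0.661649) = 0.496237 substitutions/site.

0.496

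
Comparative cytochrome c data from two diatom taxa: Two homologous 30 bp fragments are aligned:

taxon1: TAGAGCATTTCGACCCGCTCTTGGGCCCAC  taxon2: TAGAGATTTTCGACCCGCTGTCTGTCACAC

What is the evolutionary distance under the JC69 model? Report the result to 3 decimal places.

0.280

The sequences differ at 7 of 30 sites (6, 7, 20, 22, 23, 25, 27), so p = 7/30 ≈ 0.233333.
d = −(3/4) ln(1 − 4p/3) = −0.75 ln(1 − 0.311111) = −0.75 ln(0.688889)
  = −0.75 × (-0.372675) = 0.279506 substitutions/site.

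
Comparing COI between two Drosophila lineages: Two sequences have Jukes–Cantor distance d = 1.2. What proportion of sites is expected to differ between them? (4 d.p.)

p = (3/4)(1 − e^(−4d/3)) = 0.75 × (1 − e^(-1.6)) = 0.75 × (1 − 0.201897) = 0.598577.

0.5986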